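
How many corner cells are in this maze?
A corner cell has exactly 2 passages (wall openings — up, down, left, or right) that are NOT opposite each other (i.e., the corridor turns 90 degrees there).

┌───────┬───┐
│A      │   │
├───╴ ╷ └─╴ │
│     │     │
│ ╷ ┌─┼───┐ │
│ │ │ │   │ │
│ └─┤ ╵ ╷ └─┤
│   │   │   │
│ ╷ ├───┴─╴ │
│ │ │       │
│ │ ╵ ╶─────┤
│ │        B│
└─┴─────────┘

Counting corner cells (2 non-opposite passages):
Total corners: 15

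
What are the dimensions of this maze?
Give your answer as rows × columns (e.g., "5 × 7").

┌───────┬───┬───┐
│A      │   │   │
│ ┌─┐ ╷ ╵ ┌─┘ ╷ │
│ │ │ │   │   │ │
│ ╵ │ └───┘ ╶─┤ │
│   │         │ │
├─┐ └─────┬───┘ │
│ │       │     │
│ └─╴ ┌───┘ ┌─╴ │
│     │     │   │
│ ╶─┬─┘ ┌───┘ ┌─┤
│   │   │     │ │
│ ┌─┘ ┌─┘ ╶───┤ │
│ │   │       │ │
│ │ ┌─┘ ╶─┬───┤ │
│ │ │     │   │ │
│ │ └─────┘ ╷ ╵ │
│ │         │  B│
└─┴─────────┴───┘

Counting the maze dimensions:
Rows (vertical): 9
Columns (horizontal): 8
Dimensions: 9 × 8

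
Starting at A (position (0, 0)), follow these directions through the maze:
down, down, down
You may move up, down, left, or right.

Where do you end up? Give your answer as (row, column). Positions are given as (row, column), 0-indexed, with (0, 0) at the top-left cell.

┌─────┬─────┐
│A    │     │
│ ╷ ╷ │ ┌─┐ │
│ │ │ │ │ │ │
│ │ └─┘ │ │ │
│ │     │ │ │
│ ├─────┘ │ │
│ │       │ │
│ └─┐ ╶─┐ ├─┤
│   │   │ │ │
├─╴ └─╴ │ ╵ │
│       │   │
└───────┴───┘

Following directions step by step:
Start: (0, 0)
  down: (0, 0) → (1, 0)
  down: (1, 0) → (2, 0)
  down: (2, 0) → (3, 0)
Final position: (3, 0)

Path taken:

┌─────┬─────┐
│A    │     │
│ ╷ ╷ │ ┌─┐ │
│↓│ │ │ │ │ │
│ │ └─┘ │ │ │
│↓│     │ │ │
│ ├─────┘ │ │
│B│       │ │
│ └─┐ ╶─┐ ├─┤
│   │   │ │ │
├─╴ └─╴ │ ╵ │
│       │   │
└───────┴───┘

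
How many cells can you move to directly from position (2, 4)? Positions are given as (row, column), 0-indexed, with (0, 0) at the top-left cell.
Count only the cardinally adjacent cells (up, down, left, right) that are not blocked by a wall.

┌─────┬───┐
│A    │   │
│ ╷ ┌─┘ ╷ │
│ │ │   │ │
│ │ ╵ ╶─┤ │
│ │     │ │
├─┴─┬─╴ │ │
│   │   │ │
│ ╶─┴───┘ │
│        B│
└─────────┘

Checking passable neighbors of (2, 4):
Neighbors: (1, 4), (3, 4)
Count: 2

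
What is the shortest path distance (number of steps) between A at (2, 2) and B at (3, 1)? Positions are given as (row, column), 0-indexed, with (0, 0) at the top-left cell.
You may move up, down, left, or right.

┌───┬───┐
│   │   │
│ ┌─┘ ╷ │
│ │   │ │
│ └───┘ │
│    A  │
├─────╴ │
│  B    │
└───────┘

Finding path from (2, 2) to (3, 1):
Path: (2,2) → (2,3) → (3,3) → (3,2) → (3,1)
Distance: 4 steps

Solution:

┌───┬───┐
│   │   │
│ ┌─┘ ╷ │
│ │   │ │
│ └───┘ │
│    A ↓│
├─────╴ │
│  B ← ↲│
└───────┘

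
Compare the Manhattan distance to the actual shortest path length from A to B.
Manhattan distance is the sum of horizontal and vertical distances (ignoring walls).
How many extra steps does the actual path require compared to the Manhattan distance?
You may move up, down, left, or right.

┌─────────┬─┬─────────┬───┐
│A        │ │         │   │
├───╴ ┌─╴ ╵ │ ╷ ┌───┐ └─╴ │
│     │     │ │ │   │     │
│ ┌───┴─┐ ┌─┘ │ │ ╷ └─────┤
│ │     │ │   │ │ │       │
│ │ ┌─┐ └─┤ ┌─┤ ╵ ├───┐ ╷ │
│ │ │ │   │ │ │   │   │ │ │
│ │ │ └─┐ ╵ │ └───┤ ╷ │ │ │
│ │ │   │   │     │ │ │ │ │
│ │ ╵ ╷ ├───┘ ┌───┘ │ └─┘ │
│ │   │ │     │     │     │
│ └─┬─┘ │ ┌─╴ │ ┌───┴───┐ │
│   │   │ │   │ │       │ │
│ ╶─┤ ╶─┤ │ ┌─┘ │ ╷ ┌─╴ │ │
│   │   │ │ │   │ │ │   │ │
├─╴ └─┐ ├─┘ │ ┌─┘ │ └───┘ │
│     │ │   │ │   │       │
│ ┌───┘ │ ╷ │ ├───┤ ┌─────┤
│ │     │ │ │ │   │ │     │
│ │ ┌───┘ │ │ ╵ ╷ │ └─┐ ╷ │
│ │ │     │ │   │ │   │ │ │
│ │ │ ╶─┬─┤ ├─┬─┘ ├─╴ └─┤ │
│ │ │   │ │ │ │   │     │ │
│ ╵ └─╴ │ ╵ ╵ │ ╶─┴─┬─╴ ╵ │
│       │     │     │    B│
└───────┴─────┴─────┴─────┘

Manhattan distance: |12 - 0| + |12 - 0| = 24
Actual path length: 76
Extra steps: 76 - 24 = 52

Solution:

┌─────────┬─┬─────────┬───┐
│A → ↓    │ │↱ ↓      │   │
├───╴ ┌─╴ ╵ │ ╷ ┌───┐ └─╴ │
│↓ ← ↲│     │↑│↓│↱ ↓│     │
│ ┌───┴─┐ ┌─┘ │ │ ╷ └─────┤
│↓│↱ → ↓│ │↱ ↑│↓│↑│↳ → → ↓│
│ │ ┌─┐ └─┤ ┌─┤ ╵ ├───┐ ╷ │
│↓│↑│ │↳ ↓│↑│ │↳ ↑│   │ │↓│
│ │ │ └─┐ ╵ │ └───┤ ╷ │ │ │
│↓│↑│↓ ↰│↳ ↑│     │ │ │ │↓│
│ │ ╵ ╷ ├───┘ ┌───┘ │ └─┘ │
│↓│↑ ↲│↑│     │     │    ↓│
│ └─┬─┘ │ ┌─╴ │ ┌───┴───┐ │
│↓  │↱ ↑│ │   │ │       │↓│
│ ╶─┤ ╶─┤ │ ┌─┘ │ ╷ ┌─╴ │ │
│↳ ↓│↑ ↰│ │ │   │ │ │   │↓│
├─╴ └─┐ ├─┘ │ ┌─┘ │ └───┘ │
│↓ ↲  │↑│   │ │   │↓ ← ← ↲│
│ ┌───┘ │ ╷ │ ├───┤ ┌─────┤
│↓│↱ → ↑│ │ │ │   │↓│     │
│ │ ┌───┘ │ │ ╵ ╷ │ └─┐ ╷ │
│↓│↑│     │ │   │ │↳ ↓│ │ │
│ │ │ ╶─┬─┤ ├─┬─┘ ├─╴ └─┤ │
│↓│↑│   │ │ │ │   │  ↳ ↓│ │
│ ╵ └─╴ │ ╵ ╵ │ ╶─┴─┬─╴ ╵ │
│↳ ↑    │     │     │  ↳ B│
└───────┴─────┴─────┴─────┘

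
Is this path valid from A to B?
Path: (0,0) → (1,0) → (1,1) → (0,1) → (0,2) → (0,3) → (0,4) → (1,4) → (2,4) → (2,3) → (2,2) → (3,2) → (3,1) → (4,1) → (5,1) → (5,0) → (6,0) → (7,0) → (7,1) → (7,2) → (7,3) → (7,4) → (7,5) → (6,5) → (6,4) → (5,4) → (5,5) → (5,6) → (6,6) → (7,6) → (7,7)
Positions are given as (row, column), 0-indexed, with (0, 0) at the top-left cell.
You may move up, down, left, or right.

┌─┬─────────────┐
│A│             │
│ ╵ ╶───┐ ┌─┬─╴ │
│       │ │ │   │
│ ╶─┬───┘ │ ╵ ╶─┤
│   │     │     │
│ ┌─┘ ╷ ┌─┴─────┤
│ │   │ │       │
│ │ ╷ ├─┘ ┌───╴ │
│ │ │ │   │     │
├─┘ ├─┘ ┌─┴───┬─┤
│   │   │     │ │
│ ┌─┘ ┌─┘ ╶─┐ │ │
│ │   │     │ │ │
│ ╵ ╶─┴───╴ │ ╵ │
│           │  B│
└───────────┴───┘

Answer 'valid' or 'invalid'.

Checking path validity:
Result: All consecutive moves are passable.

valid

Correct solution:

┌─┬─────────────┐
│A│↱ → → ↓      │
│ ╵ ╶───┐ ┌─┬─╴ │
│↳ ↑    │↓│ │   │
│ ╶─┬───┘ │ ╵ ╶─┤
│   │↓ ← ↲│     │
│ ┌─┘ ╷ ┌─┴─────┤
│ │↓ ↲│ │       │
│ │ ╷ ├─┘ ┌───╴ │
│ │↓│ │   │     │
├─┘ ├─┘ ┌─┴───┬─┤
│↓ ↲│   │↱ → ↓│ │
│ ┌─┘ ┌─┘ ╶─┐ │ │
│↓│   │  ↑ ↰│↓│ │
│ ╵ ╶─┴───╴ │ ╵ │
│↳ → → → → ↑│↳ B│
└───────────┴───┘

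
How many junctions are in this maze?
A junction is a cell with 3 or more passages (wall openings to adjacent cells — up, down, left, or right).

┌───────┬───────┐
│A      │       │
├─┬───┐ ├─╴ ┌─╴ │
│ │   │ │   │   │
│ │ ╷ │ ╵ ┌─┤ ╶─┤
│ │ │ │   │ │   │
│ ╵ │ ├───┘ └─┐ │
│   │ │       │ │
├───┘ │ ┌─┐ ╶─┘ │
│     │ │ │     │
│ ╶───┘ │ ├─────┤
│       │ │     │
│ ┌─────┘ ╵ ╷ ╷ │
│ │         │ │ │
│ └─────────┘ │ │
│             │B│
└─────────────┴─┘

Checking each cell for number of passages:

Junctions found (3+ passages):
  (0, 5): 3 passages
  (3, 5): 4 passages
  (5, 0): 3 passages
  (5, 6): 3 passages
  (6, 4): 3 passages
Total junctions: 5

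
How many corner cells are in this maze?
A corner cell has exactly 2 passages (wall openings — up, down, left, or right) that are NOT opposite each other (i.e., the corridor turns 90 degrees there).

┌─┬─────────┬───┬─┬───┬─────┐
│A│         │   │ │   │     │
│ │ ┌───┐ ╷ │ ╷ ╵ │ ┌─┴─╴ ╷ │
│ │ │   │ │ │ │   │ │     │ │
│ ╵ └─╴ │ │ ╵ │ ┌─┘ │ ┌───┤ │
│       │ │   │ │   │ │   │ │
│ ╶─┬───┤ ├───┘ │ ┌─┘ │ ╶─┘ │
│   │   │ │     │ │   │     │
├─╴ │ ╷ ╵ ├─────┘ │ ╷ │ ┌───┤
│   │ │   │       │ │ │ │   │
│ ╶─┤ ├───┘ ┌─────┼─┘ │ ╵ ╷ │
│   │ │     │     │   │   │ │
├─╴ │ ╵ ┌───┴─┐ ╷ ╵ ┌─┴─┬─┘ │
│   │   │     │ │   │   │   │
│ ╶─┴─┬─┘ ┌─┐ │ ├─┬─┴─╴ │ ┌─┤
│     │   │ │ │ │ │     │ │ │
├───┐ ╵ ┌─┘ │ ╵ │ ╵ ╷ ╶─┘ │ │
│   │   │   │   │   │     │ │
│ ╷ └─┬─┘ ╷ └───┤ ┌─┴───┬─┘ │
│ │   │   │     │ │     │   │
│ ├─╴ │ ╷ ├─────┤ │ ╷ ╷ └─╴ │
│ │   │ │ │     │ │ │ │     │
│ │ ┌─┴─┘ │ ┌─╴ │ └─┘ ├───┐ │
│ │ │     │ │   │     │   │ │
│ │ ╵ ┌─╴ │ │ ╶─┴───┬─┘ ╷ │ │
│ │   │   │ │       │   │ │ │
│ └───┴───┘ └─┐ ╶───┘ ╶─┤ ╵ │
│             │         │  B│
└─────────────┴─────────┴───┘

Counting corner cells (2 non-opposite passages):
Total corners: 95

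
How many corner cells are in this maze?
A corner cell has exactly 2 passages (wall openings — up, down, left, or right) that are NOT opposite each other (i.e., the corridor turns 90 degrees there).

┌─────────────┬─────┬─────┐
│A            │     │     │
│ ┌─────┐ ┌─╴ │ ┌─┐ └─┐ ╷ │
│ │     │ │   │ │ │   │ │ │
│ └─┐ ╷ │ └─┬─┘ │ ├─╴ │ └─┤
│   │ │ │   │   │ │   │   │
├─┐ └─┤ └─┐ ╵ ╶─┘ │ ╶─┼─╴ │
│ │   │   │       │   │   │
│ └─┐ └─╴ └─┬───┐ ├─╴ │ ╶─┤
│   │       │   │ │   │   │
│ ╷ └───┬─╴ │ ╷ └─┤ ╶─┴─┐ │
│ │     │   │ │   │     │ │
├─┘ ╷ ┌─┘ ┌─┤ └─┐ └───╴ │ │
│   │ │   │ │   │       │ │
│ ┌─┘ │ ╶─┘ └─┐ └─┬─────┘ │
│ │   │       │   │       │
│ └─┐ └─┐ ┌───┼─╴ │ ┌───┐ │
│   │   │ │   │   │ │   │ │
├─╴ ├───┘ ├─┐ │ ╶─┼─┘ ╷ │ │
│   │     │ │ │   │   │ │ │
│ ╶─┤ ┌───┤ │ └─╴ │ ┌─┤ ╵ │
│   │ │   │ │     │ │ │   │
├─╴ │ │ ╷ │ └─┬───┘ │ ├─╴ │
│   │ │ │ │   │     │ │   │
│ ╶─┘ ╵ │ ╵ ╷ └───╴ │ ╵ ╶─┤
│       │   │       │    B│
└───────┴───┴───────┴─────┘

Counting corner cells (2 non-opposite passages):
Total corners: 90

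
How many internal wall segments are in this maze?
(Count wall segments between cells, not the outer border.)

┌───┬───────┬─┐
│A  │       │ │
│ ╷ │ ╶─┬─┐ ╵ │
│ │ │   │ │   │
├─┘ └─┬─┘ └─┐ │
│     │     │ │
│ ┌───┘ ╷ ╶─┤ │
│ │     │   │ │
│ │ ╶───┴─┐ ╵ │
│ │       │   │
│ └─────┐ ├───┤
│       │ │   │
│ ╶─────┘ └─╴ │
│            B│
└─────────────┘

Counting internal wall segments:
Total internal walls: 36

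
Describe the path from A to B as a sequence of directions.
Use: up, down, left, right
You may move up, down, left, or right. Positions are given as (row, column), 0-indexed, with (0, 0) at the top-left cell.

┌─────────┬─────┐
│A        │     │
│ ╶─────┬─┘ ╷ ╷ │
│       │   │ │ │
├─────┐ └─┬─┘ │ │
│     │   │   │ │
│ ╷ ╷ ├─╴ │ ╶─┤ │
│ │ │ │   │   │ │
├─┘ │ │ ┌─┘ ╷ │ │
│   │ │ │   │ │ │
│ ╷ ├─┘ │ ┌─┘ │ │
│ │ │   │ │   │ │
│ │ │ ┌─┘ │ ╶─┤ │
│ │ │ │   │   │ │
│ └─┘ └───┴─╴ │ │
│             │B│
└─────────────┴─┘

Finding the path and converting it to directions:
Path through cells: (0,0) → (1,0) → (1,1) → (1,2) → (1,3) → (2,3) → (2,4) → (3,4) → (3,3) → (4,3) → (5,3) → (5,2) → (6,2) → (7,2) → (7,3) → (7,4) → (7,5) → (7,6) → (6,6) → (6,5) → (5,5) → (5,6) → (4,6) → (3,6) → (3,5) → (2,5) → (2,6) → (1,6) → (0,6) → (0,7) → (1,7) → (2,7) → (3,7) → (4,7) → (5,7) → (6,7) → (7,7)
Directions: down, right, right, right, down, right, down, left, down, down, left, down, down, right, right, right, right, up, left, up, right, up, up, left, up, right, up, up, right, down, down, down, down, down, down, down

Solution:

┌─────────┬─────┐
│A        │  ↱ ↓│
│ ╶─────┬─┘ ╷ ╷ │
│↳ → → ↓│   │↑│↓│
├─────┐ └─┬─┘ │ │
│     │↳ ↓│↱ ↑│↓│
│ ╷ ╷ ├─╴ │ ╶─┤ │
│ │ │ │↓ ↲│↑ ↰│↓│
├─┘ │ │ ┌─┘ ╷ │ │
│   │ │↓│   │↑│↓│
│ ╷ ├─┘ │ ┌─┘ │ │
│ │ │↓ ↲│ │↱ ↑│↓│
│ │ │ ┌─┘ │ ╶─┤ │
│ │ │↓│   │↑ ↰│↓│
│ └─┘ └───┴─╴ │ │
│    ↳ → → → ↑│B│
└─────────────┴─┘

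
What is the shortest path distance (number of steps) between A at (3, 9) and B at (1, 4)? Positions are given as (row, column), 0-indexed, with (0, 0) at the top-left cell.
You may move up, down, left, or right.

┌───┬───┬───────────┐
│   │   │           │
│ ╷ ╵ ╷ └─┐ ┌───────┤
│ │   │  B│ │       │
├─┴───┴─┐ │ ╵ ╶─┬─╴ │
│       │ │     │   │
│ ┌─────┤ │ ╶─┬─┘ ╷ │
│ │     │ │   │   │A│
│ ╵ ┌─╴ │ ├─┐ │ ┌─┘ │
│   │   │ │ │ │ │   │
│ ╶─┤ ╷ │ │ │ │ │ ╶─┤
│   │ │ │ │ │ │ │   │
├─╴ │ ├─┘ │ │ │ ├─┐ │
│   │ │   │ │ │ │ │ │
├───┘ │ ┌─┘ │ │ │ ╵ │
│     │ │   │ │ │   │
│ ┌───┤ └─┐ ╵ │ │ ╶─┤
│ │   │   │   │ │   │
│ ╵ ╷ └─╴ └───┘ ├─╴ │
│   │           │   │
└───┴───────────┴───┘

Finding path from (3, 9) to (1, 4):
Path: (3,9) → (2,9) → (2,8) → (3,8) → (3,7) → (4,7) → (5,7) → (6,7) → (7,7) → (8,7) → (9,7) → (9,6) → (9,5) → (9,4) → (8,4) → (8,3) → (7,3) → (6,3) → (6,4) → (5,4) → (4,4) → (3,4) → (2,4) → (1,4)
Distance: 23 steps

Solution:

┌───┬───┬───────────┐
│   │   │           │
│ ╷ ╵ ╷ └─┐ ┌───────┤
│ │   │  B│ │       │
├─┴───┴─┐ │ ╵ ╶─┬─╴ │
│       │↑│     │↓ ↰│
│ ┌─────┤ │ ╶─┬─┘ ╷ │
│ │     │↑│   │↓ ↲│A│
│ ╵ ┌─╴ │ ├─┐ │ ┌─┘ │
│   │   │↑│ │ │↓│   │
│ ╶─┤ ╷ │ │ │ │ │ ╶─┤
│   │ │ │↑│ │ │↓│   │
├─╴ │ ├─┘ │ │ │ ├─┐ │
│   │ │↱ ↑│ │ │↓│ │ │
├───┘ │ ┌─┘ │ │ │ ╵ │
│     │↑│   │ │↓│   │
│ ┌───┤ └─┐ ╵ │ │ ╶─┤
│ │   │↑ ↰│   │↓│   │
│ ╵ ╷ └─╴ └───┘ ├─╴ │
│   │    ↑ ← ← ↲│   │
└───┴───────────┴───┘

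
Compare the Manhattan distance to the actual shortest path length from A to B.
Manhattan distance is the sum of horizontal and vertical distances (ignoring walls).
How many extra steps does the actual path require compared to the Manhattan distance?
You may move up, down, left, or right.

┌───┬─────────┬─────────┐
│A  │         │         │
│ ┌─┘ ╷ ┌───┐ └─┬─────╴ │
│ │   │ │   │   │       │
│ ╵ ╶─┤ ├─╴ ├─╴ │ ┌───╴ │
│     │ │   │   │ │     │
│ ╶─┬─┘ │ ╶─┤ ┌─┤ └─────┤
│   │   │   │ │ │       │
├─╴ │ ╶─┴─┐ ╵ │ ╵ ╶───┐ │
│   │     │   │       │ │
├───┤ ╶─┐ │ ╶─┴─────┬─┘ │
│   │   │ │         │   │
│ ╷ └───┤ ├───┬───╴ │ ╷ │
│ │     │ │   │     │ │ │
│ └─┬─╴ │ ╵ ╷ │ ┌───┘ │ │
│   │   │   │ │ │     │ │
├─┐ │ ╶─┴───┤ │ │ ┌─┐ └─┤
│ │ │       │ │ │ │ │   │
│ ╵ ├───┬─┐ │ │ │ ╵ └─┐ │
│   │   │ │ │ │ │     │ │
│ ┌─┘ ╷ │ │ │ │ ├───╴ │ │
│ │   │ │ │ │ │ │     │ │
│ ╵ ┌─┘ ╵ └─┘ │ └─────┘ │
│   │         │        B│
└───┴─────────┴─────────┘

Manhattan distance: |11 - 0| + |11 - 0| = 22
Actual path length: 34
Extra steps: 34 - 22 = 12

Solution:

┌───┬─────────┬─────────┐
│A  │↱ → → → ↓│         │
│ ┌─┘ ╷ ┌───┐ └─┬─────╴ │
│↓│↱ ↑│ │   │↳ ↓│       │
│ ╵ ╶─┤ ├─╴ ├─╴ │ ┌───╴ │
│↳ ↑  │ │   │↓ ↲│ │     │
│ ╶─┬─┘ │ ╶─┤ ┌─┤ └─────┤
│   │   │   │↓│ │       │
├─╴ │ ╶─┴─┐ ╵ │ ╵ ╶───┐ │
│   │     │↓ ↲│       │ │
├───┤ ╶─┐ │ ╶─┴─────┬─┘ │
│   │   │ │↳ → → → ↓│   │
│ ╷ └───┤ ├───┬───╴ │ ╷ │
│ │     │ │   │↓ ← ↲│ │ │
│ └─┬─╴ │ ╵ ╷ │ ┌───┘ │ │
│   │   │   │ │↓│     │ │
├─┐ │ ╶─┴───┤ │ │ ┌─┐ └─┤
│ │ │       │ │↓│ │ │   │
│ ╵ ├───┬─┐ │ │ │ ╵ └─┐ │
│   │   │ │ │ │↓│     │ │
│ ┌─┘ ╷ │ │ │ │ ├───╴ │ │
│ │   │ │ │ │ │↓│     │ │
│ ╵ ┌─┘ ╵ └─┘ │ └─────┘ │
│   │         │↳ → → → B│
└───┴─────────┴─────────┘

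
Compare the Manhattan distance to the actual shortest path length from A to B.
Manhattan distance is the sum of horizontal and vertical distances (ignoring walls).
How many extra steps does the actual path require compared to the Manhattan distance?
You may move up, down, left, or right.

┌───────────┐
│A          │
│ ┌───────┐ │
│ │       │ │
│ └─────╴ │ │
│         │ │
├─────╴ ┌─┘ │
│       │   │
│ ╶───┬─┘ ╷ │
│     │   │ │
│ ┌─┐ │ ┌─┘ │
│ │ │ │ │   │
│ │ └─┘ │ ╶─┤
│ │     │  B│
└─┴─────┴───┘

Manhattan distance: |6 - 0| + |5 - 0| = 11
Actual path length: 13
Extra steps: 13 - 11 = 2

Solution:

┌───────────┐
│A → → → → ↓│
│ ┌───────┐ │
│ │       │↓│
│ └─────╴ │ │
│         │↓│
├─────╴ ┌─┘ │
│       │  ↓│
│ ╶───┬─┘ ╷ │
│     │   │↓│
│ ┌─┐ │ ┌─┘ │
│ │ │ │ │↓ ↲│
│ │ └─┘ │ ╶─┤
│ │     │↳ B│
└─┴─────┴───┘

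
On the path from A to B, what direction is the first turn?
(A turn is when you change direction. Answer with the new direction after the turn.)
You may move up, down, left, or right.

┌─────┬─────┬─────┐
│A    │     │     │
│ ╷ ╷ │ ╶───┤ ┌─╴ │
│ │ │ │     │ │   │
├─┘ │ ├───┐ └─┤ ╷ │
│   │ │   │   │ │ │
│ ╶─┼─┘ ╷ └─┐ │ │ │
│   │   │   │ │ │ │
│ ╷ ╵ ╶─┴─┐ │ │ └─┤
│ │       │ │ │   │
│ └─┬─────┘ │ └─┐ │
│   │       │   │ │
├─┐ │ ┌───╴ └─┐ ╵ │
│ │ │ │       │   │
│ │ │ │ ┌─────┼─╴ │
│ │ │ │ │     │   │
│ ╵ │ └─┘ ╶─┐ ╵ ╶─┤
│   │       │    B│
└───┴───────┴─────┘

Directions: right, down, down, left, down, right, down, right, up, right, up, right, down, right, down, down, left, left, left, down, down, down, right, right, up, right, right, down, right, right
First turn direction: down

Solution:

┌─────┬─────┬─────┐
│A ↓  │     │     │
│ ╷ ╷ │ ╶───┤ ┌─╴ │
│ │↓│ │     │ │   │
├─┘ │ ├───┐ └─┤ ╷ │
│↓ ↲│ │↱ ↓│   │ │ │
│ ╶─┼─┘ ╷ └─┐ │ │ │
│↳ ↓│↱ ↑│↳ ↓│ │ │ │
│ ╷ ╵ ╶─┴─┐ │ │ └─┤
│ │↳ ↑    │↓│ │   │
│ └─┬─────┘ │ └─┐ │
│   │↓ ← ← ↲│   │ │
├─┐ │ ┌───╴ └─┐ ╵ │
│ │ │↓│       │   │
│ │ │ │ ┌─────┼─╴ │
│ │ │↓│ │↱ → ↓│   │
│ ╵ │ └─┘ ╶─┐ ╵ ╶─┤
│   │↳ → ↑  │↳ → B│
└───┴───────┴─────┘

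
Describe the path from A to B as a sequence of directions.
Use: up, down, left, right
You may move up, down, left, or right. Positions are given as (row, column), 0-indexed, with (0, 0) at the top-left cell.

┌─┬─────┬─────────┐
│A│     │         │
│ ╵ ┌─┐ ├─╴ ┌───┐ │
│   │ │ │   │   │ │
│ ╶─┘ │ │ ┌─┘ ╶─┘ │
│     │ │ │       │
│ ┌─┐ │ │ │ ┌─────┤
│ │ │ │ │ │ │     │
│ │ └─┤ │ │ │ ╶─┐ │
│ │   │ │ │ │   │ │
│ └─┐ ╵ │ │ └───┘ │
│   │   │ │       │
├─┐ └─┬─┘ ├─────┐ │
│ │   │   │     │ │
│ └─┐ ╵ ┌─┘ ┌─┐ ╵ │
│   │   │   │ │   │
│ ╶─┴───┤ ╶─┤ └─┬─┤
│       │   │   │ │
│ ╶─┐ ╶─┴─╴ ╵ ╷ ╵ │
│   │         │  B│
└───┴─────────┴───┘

Finding the path and converting it to directions:
Path through cells: (0,0) → (1,0) → (2,0) → (3,0) → (4,0) → (5,0) → (5,1) → (6,1) → (6,2) → (7,2) → (7,3) → (6,3) → (6,4) → (5,4) → (4,4) → (3,4) → (2,4) → (1,4) → (1,5) → (0,5) → (0,6) → (0,7) → (0,8) → (1,8) → (2,8) → (2,7) → (2,6) → (2,5) → (3,5) → (4,5) → (5,5) → (5,6) → (5,7) → (5,8) → (6,8) → (7,8) → (7,7) → (6,7) → (6,6) → (6,5) → (7,5) → (7,4) → (8,4) → (8,5) → (9,5) → (9,6) → (8,6) → (8,7) → (9,7) → (9,8)
Directions: down, down, down, down, down, right, down, right, down, right, up, right, up, up, up, up, up, right, up, right, right, right, down, down, left, left, left, down, down, down, right, right, right, down, down, left, up, left, left, down, left, down, right, down, right, up, right, down, right

Solution:

┌─┬─────┬─────────┐
│A│     │  ↱ → → ↓│
│ ╵ ┌─┐ ├─╴ ┌───┐ │
│↓  │ │ │↱ ↑│   │↓│
│ ╶─┘ │ │ ┌─┘ ╶─┘ │
│↓    │ │↑│↓ ← ← ↲│
│ ┌─┐ │ │ │ ┌─────┤
│↓│ │ │ │↑│↓│     │
│ │ └─┤ │ │ │ ╶─┐ │
│↓│   │ │↑│↓│   │ │
│ └─┐ ╵ │ │ └───┘ │
│↳ ↓│   │↑│↳ → → ↓│
├─┐ └─┬─┘ ├─────┐ │
│ │↳ ↓│↱ ↑│↓ ← ↰│↓│
│ └─┐ ╵ ┌─┘ ┌─┐ ╵ │
│   │↳ ↑│↓ ↲│ │↑ ↲│
│ ╶─┴───┤ ╶─┤ └─┬─┤
│       │↳ ↓│↱ ↓│ │
│ ╶─┐ ╶─┴─╴ ╵ ╷ ╵ │
│   │      ↳ ↑│↳ B│
└───┴─────────┴───┘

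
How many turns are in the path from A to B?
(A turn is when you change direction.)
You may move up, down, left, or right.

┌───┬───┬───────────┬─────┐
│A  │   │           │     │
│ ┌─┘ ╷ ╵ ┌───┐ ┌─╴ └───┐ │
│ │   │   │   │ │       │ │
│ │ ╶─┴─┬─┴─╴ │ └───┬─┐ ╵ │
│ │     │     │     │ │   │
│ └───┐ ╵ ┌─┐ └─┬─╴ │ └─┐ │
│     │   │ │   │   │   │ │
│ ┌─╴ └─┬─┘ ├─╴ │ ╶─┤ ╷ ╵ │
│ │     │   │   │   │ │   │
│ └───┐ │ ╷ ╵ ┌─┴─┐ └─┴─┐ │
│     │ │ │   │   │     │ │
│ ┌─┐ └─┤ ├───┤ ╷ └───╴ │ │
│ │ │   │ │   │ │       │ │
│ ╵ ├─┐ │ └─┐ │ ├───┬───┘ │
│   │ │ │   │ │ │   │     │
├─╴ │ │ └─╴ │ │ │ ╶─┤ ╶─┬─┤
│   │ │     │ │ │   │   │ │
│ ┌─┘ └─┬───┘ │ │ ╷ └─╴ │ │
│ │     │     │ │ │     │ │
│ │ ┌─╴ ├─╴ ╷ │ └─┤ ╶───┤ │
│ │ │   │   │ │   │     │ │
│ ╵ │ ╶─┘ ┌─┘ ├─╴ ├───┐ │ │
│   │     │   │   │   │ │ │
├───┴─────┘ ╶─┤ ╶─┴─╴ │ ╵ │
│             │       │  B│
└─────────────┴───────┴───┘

Directions: down, down, down, down, down, right, right, down, right, down, down, right, right, up, left, up, up, up, right, down, right, up, right, up, left, up, left, left, down, left, up, left, left, up, right, up, right, down, right, up, right, right, right, right, right, down, right, right, down, right, down, down, down, down, down, left, left, down, right, down, left, left, down, right, right, down, down, right
Number of turns: 43

Solution:

┌───┬───┬───────────┬─────┐
│A  │↱ ↓│↱ → → → → ↓│     │
│ ┌─┘ ╷ ╵ ┌───┐ ┌─╴ └───┐ │
│↓│↱ ↑│↳ ↑│   │ │  ↳ → ↓│ │
│ │ ╶─┴─┬─┴─╴ │ └───┬─┐ ╵ │
│↓│↑ ← ↰│↓ ← ↰│     │ │↳ ↓│
│ └───┐ ╵ ┌─┐ └─┬─╴ │ └─┐ │
│↓    │↑ ↲│ │↑ ↰│   │   │↓│
│ ┌─╴ └─┬─┘ ├─╴ │ ╶─┤ ╷ ╵ │
│↓│     │↱ ↓│↱ ↑│   │ │  ↓│
│ └───┐ │ ╷ ╵ ┌─┴─┐ └─┴─┐ │
│↳ → ↓│ │↑│↳ ↑│   │     │↓│
│ ┌─┐ └─┤ ├───┤ ╷ └───╴ │ │
│ │ │↳ ↓│↑│   │ │       │↓│
│ ╵ ├─┐ │ └─┐ │ ├───┬───┘ │
│   │ │↓│↑ ↰│ │ │   │↓ ← ↲│
├─╴ │ │ └─╴ │ │ │ ╶─┤ ╶─┬─┤
│   │ │↳ → ↑│ │ │   │↳ ↓│ │
│ ┌─┘ └─┬───┘ │ │ ╷ └─╴ │ │
│ │     │     │ │ │↓ ← ↲│ │
│ │ ┌─╴ ├─╴ ╷ │ └─┤ ╶───┤ │
│ │ │   │   │ │   │↳ → ↓│ │
│ ╵ │ ╶─┘ ┌─┘ ├─╴ ├───┐ │ │
│   │     │   │   │   │↓│ │
├───┴─────┘ ╶─┤ ╶─┴─╴ │ ╵ │
│             │       │↳ B│
└─────────────┴───────┴───┘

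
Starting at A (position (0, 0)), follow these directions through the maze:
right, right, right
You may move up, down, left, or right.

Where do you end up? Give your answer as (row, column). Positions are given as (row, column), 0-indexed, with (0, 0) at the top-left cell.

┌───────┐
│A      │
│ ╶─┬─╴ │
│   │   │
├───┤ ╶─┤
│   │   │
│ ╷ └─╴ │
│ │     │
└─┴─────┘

Following directions step by step:
Start: (0, 0)
  right: (0, 0) → (0, 1)
  right: (0, 1) → (0, 2)
  right: (0, 2) → (0, 3)
Final position: (0, 3)

Path taken:

┌───────┐
│A → → B│
│ ╶─┬─╴ │
│   │   │
├───┤ ╶─┤
│   │   │
│ ╷ └─╴ │
│ │     │
└─┴─────┘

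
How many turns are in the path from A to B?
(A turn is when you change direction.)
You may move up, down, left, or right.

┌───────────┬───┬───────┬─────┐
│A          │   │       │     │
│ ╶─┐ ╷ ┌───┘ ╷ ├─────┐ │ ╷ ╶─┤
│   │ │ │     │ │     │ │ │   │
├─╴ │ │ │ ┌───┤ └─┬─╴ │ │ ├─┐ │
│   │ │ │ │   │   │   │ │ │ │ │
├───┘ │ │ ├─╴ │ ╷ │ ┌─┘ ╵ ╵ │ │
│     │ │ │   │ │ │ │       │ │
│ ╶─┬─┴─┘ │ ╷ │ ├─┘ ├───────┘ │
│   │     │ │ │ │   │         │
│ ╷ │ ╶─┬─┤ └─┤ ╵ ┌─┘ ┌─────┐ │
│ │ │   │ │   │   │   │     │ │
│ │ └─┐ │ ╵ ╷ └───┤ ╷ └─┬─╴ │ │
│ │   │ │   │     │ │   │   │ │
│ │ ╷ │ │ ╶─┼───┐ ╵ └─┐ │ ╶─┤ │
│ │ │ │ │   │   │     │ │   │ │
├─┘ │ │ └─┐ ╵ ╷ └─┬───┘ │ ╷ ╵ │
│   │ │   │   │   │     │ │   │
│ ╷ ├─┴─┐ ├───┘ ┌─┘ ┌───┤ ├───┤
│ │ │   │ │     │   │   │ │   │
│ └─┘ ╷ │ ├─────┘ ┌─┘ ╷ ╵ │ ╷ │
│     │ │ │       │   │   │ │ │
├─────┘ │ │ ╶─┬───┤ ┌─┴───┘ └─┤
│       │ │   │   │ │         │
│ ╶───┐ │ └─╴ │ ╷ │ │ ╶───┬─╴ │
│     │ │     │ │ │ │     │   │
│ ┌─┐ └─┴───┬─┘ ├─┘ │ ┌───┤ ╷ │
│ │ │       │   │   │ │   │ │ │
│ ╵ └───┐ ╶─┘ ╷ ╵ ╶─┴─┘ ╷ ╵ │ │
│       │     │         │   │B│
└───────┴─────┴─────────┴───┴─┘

Directions: right, right, down, down, down, left, left, down, right, down, down, down, down, left, down, down, right, right, up, right, down, down, left, left, left, down, right, right, down, right, right, down, right, right, up, right, down, right, right, right, right, up, right, down, right, up, up, right, down, down
Number of turns: 29

Solution:

┌───────────┬───┬───────┬─────┐
│A → ↓      │   │       │     │
│ ╶─┐ ╷ ┌───┘ ╷ ├─────┐ │ ╷ ╶─┤
│   │↓│ │     │ │     │ │ │   │
├─╴ │ │ │ ┌───┤ └─┬─╴ │ │ ├─┐ │
│   │↓│ │ │   │   │   │ │ │ │ │
├───┘ │ │ ├─╴ │ ╷ │ ┌─┘ ╵ ╵ │ │
│↓ ← ↲│ │ │   │ │ │ │       │ │
│ ╶─┬─┴─┘ │ ╷ │ ├─┘ ├───────┘ │
│↳ ↓│     │ │ │ │   │         │
│ ╷ │ ╶─┬─┤ └─┤ ╵ ┌─┘ ┌─────┐ │
│ │↓│   │ │   │   │   │     │ │
│ │ └─┐ │ ╵ ╷ └───┤ ╷ └─┬─╴ │ │
│ │↓  │ │   │     │ │   │   │ │
│ │ ╷ │ │ ╶─┼───┐ ╵ └─┐ │ ╶─┤ │
│ │↓│ │ │   │   │     │ │   │ │
├─┘ │ │ └─┐ ╵ ╷ └─┬───┘ │ ╷ ╵ │
│↓ ↲│ │   │   │   │     │ │   │
│ ╷ ├─┴─┐ ├───┘ ┌─┘ ┌───┤ ├───┤
│↓│ │↱ ↓│ │     │   │   │ │   │
│ └─┘ ╷ │ ├─────┘ ┌─┘ ╷ ╵ │ ╷ │
│↳ → ↑│↓│ │       │   │   │ │ │
├─────┘ │ │ ╶─┬───┤ ┌─┴───┘ └─┤
│↓ ← ← ↲│ │   │   │ │         │
│ ╶───┐ │ └─╴ │ ╷ │ │ ╶───┬─╴ │
│↳ → ↓│ │     │ │ │ │     │↱ ↓│
│ ┌─┐ └─┴───┬─┘ ├─┘ │ ┌───┤ ╷ │
│ │ │↳ → ↓  │↱ ↓│   │ │↱ ↓│↑│↓│
│ ╵ └───┐ ╶─┘ ╷ ╵ ╶─┴─┘ ╷ ╵ │ │
│       │↳ → ↑│↳ → → → ↑│↳ ↑│B│
└───────┴─────┴─────────┴───┴─┘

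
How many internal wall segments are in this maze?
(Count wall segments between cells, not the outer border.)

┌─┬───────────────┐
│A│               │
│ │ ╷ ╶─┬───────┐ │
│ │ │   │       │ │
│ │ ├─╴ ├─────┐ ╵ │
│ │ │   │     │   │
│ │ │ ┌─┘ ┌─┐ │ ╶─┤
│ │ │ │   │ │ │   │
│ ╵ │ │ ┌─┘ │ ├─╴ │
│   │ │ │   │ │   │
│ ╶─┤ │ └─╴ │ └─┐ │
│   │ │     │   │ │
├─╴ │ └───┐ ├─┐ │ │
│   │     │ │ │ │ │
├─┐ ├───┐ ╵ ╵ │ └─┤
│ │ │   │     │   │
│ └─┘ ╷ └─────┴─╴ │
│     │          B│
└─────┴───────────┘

Counting internal wall segments:
Total internal walls: 64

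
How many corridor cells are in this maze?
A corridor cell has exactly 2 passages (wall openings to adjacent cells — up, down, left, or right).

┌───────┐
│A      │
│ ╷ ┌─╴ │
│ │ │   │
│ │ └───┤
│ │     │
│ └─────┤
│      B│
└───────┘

Counting cells with exactly 2 passages:
Total corridor cells: 12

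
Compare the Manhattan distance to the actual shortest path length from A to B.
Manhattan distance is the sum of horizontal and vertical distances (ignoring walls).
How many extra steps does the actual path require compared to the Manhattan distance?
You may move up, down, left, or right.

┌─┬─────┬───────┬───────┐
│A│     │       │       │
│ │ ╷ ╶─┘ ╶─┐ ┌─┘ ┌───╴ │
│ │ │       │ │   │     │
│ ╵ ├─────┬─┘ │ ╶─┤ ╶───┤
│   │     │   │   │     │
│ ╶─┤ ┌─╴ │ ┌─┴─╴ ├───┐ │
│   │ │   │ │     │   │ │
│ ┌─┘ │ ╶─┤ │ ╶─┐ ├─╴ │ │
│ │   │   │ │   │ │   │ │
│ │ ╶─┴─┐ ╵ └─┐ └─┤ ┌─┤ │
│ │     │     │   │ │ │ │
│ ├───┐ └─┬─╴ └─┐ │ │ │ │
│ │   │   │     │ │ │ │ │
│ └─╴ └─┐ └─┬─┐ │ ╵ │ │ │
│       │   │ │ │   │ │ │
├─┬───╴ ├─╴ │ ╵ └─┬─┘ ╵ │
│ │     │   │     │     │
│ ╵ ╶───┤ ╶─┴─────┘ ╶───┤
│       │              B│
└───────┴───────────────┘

Manhattan distance: |9 - 0| + |11 - 0| = 20
Actual path length: 46
Extra steps: 46 - 20 = 26

Solution:

┌─┬─────┬───────┬───────┐
│A│↱ ↓  │↱ → ↓  │       │
│ │ ╷ ╶─┘ ╶─┐ ┌─┘ ┌───╴ │
│↓│↑│↳ → ↑  │↓│   │     │
│ ╵ ├─────┬─┘ │ ╶─┤ ╶───┤
│↳ ↑│↓ ← ↰│↓ ↲│   │     │
│ ╶─┤ ┌─╴ │ ┌─┴─╴ ├───┐ │
│   │↓│↱ ↑│↓│     │   │ │
│ ┌─┘ │ ╶─┤ │ ╶─┐ ├─╴ │ │
│ │↓ ↲│↑ ↰│↓│   │ │   │ │
│ │ ╶─┴─┐ ╵ └─┐ └─┤ ┌─┤ │
│ │↳ → ↓│↑ ↲  │   │ │ │ │
│ ├───┐ └─┬─╴ └─┐ │ │ │ │
│ │   │↳ ↓│     │ │ │ │ │
│ └─╴ └─┐ └─┬─┐ │ ╵ │ │ │
│       │↳ ↓│ │ │   │ │ │
├─┬───╴ ├─╴ │ ╵ └─┬─┘ ╵ │
│ │     │↓ ↲│     │     │
│ ╵ ╶───┤ ╶─┴─────┘ ╶───┤
│       │↳ → → → → → → B│
└───────┴───────────────┘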